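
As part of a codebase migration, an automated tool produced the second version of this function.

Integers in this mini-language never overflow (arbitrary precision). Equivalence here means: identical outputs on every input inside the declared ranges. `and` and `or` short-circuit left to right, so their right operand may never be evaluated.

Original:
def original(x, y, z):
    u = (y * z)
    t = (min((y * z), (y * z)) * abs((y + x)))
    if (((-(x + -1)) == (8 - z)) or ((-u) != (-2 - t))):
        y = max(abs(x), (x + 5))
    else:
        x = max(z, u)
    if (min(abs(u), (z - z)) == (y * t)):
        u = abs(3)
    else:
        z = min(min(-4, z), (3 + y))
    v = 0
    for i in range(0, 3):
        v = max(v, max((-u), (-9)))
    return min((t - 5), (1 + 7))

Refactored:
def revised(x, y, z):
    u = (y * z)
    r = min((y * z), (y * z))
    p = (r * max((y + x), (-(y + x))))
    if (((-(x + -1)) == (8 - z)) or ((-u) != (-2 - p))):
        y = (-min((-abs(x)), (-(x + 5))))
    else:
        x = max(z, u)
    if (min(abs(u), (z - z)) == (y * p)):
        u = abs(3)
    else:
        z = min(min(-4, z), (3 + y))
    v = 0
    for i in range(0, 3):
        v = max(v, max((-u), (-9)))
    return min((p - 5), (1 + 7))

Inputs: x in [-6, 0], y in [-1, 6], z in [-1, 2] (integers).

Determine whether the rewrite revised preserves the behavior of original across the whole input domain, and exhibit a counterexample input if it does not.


The two are interchangeable: min/max/abs usage differs, plus arithmetic usage differs, plus statement counts differ, plus local variable names differ, and every declared input agrees.
Tracing x=-5, y=5, z=-1: original: u = -5; t = 0; (((-(x + -1)) == (8 - z)) or ((-u) != (-2 - t))) -> true; y = 5; (min(abs(u), (z - z)) == (y * t)) -> true; u = 3; v = 0; [i=0]; v = 0; [i=1]; v = 0; [i=2]; v = 0; return -5 | revised: u = -5; r = -5; p = 0; (((-(x + -1)) == (8 - z)) or ((-u) != (-2 - p))) -> true; y = 5; (min(abs(u), (z - z)) == (y * p)) -> true; u = 3; v = 0; [i=0]; v = 0; [i=1]; v = 0; [i=2]; v = 0; return -5 — matching result -5.
An exhaustive pass over the 224 declared inputs shows identical outputs.
verdict: equivalent


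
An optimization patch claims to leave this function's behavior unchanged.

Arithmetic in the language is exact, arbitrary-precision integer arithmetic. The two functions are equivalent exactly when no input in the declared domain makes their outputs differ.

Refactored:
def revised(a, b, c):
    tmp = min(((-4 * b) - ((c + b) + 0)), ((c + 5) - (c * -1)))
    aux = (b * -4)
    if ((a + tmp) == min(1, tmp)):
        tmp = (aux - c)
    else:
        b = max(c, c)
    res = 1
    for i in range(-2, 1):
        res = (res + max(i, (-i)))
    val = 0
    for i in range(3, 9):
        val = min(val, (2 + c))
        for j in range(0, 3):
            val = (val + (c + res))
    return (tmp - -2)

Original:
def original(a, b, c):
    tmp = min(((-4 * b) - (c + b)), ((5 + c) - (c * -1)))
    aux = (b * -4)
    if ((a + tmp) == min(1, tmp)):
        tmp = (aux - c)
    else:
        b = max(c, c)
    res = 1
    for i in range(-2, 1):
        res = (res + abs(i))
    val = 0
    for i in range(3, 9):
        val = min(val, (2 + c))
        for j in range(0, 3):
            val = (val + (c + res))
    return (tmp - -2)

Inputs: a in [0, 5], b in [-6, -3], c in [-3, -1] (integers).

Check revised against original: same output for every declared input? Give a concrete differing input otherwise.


Side by side, the visible changes include: arithmetic usage differs; and min/max/abs usage differs; and constant usage differs.
One worked example (a=2, b=-4, c=-2) — original: tmp := 1 | aux := 16 | ((a + tmp) == min(1, tmp)): false | b := -2 | res := 1 | iter i=-2: | res := 3 | iter i=-1: | res := 4 | iter i=0: | res := 4 | val := 0 | iter i=3: | val := 0 | iter j=0: | val := 2 | iter j=1: | val := 4 | iter j=2: | val := 6 | iter i=4: | val := 0 | iter j=0: | val := 2 | iter j=1: | val := 4 | iter j=2: | val := 6 | iter i=5: | val := 0 | iter j=0: | val := 2 | iter j=1: | val := 4 | iter j=2: | val := 6 | iter i=6: | val := 0 | iter j=0: | val := 2 | iter j=1: | val := 4 | iter j=2: | val := 6 | iter i=7: | val := 0 | iter j=0: | val := 2 | iter j=1: | val := 4 | iter j=2: | val := 6 | iter i=8: | val := 0 | iter j=0: | val := 2 | iter j=1: | val := 4 | iter j=2: | val := 6 | result 3; revised: tmp := 1 | aux := 16 | ((a + tmp) == min(1, tmp)): false | b := -2 | res := 1 | iter i=-2: | res := 3 | iter i=-1: | res := 4 | iter i=0: | res := 4 | val := 0 | iter i=3: | val := 0 | iter j=0: | val := 2 | iter j=1: | val := 4 | iter j=2: | val := 6 | iter i=4: | val := 0 | iter j=0: | val := 2 | iter j=1: | val := 4 | iter j=2: | val := 6 | iter i=5: | val := 0 | iter j=0: | val := 2 | iter j=1: | val := 4 | iter j=2: | val := 6 | iter i=6: | val := 0 | iter j=0: | val := 2 | iter j=1: | val := 4 | iter j=2: | val := 6 | iter i=7: | val := 0 | iter j=0: | val := 2 | iter j=1: | val := 4 | iter j=2: | val := 6 | iter i=8: | val := 0 | iter j=0: | val := 2 | iter j=1: | val := 4 | iter j=2: | val := 6 | result 3; agreement on 3.
Every one of the 72 inputs gives matching results.
verdict: equivalent


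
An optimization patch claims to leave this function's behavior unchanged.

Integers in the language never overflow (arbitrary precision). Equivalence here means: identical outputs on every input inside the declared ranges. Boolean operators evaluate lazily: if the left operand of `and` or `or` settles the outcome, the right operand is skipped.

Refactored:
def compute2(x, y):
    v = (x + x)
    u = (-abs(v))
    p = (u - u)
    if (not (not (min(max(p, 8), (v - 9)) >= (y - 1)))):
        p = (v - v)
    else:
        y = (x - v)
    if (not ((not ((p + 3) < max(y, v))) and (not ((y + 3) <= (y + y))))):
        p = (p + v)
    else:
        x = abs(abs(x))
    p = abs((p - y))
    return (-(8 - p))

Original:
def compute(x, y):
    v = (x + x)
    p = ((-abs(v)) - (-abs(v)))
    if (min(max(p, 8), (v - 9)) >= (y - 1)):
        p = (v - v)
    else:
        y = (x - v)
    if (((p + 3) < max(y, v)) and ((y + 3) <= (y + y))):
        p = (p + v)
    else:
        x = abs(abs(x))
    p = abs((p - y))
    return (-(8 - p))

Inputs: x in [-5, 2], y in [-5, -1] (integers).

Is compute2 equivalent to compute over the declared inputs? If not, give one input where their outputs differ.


Take x=-3, y=-5.
compute: v = -6; p = 0; (min(max(p, 8), (v - 9)) >= (y - 1)) -> false; y = 3; (((p + 3) < max(y, v)) and ((y + 3) <= (y + y))) -> false; x = 3; p = 3; return -5
compute2: v = -6; u = -6; p = 0; (not (not (min(max(p, 8), (v - 9)) >= (y - 1)))) -> false; y = 3; (not ((not ((p + 3) < max(y, v))) and (not ((y + 3) <= (y + y))))) -> true; p = -6; p = 9; return 1
-5 != 1, so the rewrite changes behavior.
verdict: not equivalent; witness: x=-3, y=-5


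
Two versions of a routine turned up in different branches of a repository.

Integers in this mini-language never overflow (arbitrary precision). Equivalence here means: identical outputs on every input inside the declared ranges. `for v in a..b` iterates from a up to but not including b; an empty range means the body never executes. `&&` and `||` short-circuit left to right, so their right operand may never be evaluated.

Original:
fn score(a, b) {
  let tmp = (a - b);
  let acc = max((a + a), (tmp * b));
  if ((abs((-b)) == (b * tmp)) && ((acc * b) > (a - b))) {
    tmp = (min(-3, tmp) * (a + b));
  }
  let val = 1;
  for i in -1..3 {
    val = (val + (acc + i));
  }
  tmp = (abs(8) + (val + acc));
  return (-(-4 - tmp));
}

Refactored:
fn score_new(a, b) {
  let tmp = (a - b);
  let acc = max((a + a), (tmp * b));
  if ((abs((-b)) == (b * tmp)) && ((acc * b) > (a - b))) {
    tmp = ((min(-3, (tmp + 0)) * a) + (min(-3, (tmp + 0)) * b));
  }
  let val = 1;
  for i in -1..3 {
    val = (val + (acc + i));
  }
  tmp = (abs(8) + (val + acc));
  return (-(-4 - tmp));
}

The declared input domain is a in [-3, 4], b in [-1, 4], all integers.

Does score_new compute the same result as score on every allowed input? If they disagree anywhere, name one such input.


This is a faithful refactor — constant usage differs; also arithmetic usage differs; also min/max/abs usage differs, but the computed results match everywhere.
Tracing a=-1, b=2: score: tmp=-3, then acc=-2, then ((abs((-b)) == (b * tmp)) && ((acc * b) > (a - b))) is false, then val=1, then (i=-1), then val=-2, then (i=0), then val=-4, then (i=1), then val=-5, then (i=2), then val=-5, then tmp=1, then returns 5 | score_new: tmp=-3, then acc=-2, then ((abs((-b)) == (b * tmp)) && ((acc * b) > (a - b))) is false, then val=1, then (i=-1), then val=-2, then (i=0), then val=-4, then (i=1), then val=-5, then (i=2), then val=-5, then tmp=1, then returns 5 — matching result 5.
An exhaustive pass over the 48 declared inputs shows identical outputs.
verdict: equivalent


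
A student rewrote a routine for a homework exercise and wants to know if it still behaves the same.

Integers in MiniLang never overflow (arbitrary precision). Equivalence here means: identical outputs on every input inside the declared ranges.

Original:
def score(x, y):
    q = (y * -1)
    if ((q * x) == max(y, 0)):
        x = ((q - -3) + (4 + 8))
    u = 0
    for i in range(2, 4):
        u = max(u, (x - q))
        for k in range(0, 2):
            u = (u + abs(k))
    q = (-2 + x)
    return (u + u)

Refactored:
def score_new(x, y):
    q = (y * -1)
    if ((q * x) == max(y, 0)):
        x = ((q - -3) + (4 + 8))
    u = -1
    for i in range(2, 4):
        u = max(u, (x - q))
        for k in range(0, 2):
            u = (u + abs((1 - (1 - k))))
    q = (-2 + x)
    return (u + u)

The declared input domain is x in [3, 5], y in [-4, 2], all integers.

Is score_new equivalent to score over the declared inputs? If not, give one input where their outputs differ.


Consider the input x=3, y=-4.
score: q=4, then ((q * x) == max(y, 0)) is false, then u=0, then (i=2), then u=0, then (k=0), then u=0, then (k=1), then u=1, then (i=3), then u=1, then (k=0), then u=1, then (k=1), then u=2, then q=1, then returns 4
score_new: q=4, then ((q * x) == max(y, 0)) is false, then u=-1, then (i=2), then u=-1, then (k=0), then u=-1, then (k=1), then u=0, then (i=3), then u=0, then (k=0), then u=0, then (k=1), then u=1, then q=1, then returns 2
4 against 2: the behavior changed.
verdict: not equivalent; witness: x=3, y=-4


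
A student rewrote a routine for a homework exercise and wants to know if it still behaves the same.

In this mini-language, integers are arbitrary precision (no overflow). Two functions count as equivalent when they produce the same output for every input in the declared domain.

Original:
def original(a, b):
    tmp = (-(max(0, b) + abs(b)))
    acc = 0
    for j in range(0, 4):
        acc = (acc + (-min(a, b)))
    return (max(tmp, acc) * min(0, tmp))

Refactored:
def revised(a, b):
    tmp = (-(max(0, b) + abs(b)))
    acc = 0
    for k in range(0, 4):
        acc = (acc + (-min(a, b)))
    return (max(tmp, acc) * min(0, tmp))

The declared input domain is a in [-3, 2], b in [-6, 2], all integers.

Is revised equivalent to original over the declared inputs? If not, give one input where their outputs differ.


Equivalent — the differences include local variable names differ, yet no declared input distinguishes the two.
As a probe, take a=-1, b=-1: original runs tmp := -1 | acc := 0 | iter j=0: | acc := 1 | iter j=1: | acc := 2 | iter j=2: | acc := 3 | iter j=3: | acc := 4 | result -4; revised runs tmp := -1 | acc := 0 | iter k=0: | acc := 1 | iter k=1: | acc := 2 | iter k=2: | acc := 3 | iter k=3: | acc := 4 | result -4; both end at -4.
Across all 54 domain points the two functions coincide.
verdict: equivalent


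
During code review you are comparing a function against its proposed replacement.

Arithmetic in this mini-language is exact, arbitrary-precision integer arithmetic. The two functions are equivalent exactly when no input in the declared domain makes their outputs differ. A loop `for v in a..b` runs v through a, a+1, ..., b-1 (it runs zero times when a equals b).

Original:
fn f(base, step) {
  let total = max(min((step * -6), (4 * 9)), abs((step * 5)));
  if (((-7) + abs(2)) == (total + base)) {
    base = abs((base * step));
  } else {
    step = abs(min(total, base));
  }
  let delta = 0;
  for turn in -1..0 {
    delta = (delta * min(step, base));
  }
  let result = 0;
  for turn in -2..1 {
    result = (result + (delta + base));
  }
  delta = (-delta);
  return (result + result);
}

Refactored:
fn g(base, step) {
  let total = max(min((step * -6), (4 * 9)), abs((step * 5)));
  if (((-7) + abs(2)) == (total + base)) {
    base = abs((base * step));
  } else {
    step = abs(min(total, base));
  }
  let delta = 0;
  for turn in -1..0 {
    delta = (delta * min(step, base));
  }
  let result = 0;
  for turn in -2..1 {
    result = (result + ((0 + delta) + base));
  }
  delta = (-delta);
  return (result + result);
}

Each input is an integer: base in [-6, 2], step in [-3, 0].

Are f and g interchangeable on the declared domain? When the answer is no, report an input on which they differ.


Reading the diff, among the changes: constant usage differs; and arithmetic usage differs.
One worked example (base=2, step=-2) — f: total becomes 12; next (((-7) + abs(2)) == (total + base)) evaluates to false; next step becomes 2; next delta becomes 0; next at turn=-1:; next delta becomes 0; next result becomes 0; next at turn=-2:; next result becomes 2; next at turn=-1:; next result becomes 4; next at turn=0:; next result becomes 6; next delta becomes 0; next final value 12; g: total becomes 12; next (((-7) + abs(2)) == (total + base)) evaluates to false; next step becomes 2; next delta becomes 0; next at turn=-1:; next delta becomes 0; next result becomes 0; next at turn=-2:; next result becomes 2; next at turn=-1:; next result becomes 4; next at turn=0:; next result becomes 6; next delta becomes 0; next final value 12; agreement on 12.
Every one of the 36 inputs gives matching results.
verdict: equivalent


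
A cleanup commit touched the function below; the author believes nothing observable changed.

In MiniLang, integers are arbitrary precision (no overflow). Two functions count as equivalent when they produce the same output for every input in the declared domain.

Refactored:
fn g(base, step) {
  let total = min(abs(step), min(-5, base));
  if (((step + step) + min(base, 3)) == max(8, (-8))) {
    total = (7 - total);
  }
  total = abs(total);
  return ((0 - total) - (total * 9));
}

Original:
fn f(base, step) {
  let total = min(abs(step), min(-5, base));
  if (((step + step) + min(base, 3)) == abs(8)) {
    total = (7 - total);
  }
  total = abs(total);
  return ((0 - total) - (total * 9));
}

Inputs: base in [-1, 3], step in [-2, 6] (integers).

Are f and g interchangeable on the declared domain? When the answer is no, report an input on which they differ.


Behavior is preserved: although min/max/abs usage differs; also constant usage differs, the outputs never diverge.
Tracing base=1, step=5: f: total := -5 | (((step + step) + min(base, 3)) == abs(8)): false | total := 5 | result -50 | g: total := -5 | (((step + step) + min(base, 3)) == max(8, (-8))): false | total := 5 | result -50 — matching result -50.
Every one of the 45 inputs gives matching results.
verdict: equivalent


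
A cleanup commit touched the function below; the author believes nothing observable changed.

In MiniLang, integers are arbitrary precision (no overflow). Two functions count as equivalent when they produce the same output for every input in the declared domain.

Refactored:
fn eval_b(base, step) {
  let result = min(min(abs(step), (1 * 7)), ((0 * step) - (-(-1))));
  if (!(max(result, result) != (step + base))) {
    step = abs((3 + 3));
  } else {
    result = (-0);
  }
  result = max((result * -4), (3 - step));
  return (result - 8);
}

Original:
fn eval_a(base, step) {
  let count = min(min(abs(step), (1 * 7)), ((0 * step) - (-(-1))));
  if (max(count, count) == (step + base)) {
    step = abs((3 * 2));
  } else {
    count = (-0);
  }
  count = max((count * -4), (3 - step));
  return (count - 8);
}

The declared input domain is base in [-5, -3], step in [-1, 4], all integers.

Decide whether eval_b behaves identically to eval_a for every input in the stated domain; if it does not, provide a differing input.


The two are interchangeable: constant usage differs, plus comparison usage differs, plus boolean connective usage differs, plus local variable names differ, plus arithmetic usage differs, and every declared input agrees.
As a probe, take base=-3, step=-1: eval_a runs count becomes -1; next (max(count, count) == (step + base)) evaluates to false; next count becomes 0; next count becomes 4; next final value -4; eval_b runs result becomes -1; next (!(max(result, result) != (step + base))) evaluates to false; next result becomes 0; next result becomes 4; next final value -4; both end at -4.
Every one of the 18 inputs gives matching results.
verdict: equivalent


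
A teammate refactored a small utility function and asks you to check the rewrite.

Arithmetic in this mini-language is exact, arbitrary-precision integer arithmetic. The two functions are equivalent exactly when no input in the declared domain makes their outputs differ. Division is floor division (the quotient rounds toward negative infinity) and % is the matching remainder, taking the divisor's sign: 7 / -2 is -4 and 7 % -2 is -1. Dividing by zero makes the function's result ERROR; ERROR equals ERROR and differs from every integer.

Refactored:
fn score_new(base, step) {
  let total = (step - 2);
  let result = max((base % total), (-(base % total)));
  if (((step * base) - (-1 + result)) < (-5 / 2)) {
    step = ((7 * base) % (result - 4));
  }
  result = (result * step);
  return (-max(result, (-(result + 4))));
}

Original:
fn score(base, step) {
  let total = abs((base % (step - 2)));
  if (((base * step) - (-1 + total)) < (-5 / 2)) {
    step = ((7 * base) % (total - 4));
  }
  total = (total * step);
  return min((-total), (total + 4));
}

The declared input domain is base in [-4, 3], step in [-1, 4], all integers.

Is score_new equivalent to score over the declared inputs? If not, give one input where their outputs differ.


This is a faithful refactor — arithmetic usage differs; also local variable names differ; also statement counts differ; also min/max/abs usage differs, but the computed results match everywhere.
Spot check at base=-2, step=-1 — score: total = 2; (((base * step) - (-1 + total)) < (-5 / 2)) -> false; total = -2; return 2. score_new: total = -3; result = 2; (((step * base) - (-1 + result)) < (-5 / 2)) -> false; result = -2; return 2. Both give 2.
Across all 48 domain points the two functions coincide.
verdict: equivalent


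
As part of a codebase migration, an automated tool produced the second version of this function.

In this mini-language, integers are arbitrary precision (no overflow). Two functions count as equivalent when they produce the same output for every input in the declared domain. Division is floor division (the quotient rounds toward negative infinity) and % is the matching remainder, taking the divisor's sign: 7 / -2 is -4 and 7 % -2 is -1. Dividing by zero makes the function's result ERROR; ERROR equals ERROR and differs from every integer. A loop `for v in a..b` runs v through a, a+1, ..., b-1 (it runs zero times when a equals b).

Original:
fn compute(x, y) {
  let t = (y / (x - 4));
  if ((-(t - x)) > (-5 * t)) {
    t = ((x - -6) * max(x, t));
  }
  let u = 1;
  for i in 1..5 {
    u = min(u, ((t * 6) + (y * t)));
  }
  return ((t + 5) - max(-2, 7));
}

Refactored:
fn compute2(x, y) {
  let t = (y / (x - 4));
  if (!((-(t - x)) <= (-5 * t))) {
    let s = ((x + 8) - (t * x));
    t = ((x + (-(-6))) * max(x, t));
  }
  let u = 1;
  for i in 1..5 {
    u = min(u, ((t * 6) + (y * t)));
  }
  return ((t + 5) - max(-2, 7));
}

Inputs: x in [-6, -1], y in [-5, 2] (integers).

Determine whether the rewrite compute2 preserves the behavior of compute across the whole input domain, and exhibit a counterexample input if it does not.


This is a faithful refactor — local variable names differ, and constant usage differs, and comparison usage differs, and statement counts differ, and arithmetic usage differs, and boolean connective usage differs, but the computed results match everywhere.
Spot check at x=-5, y=-1 — compute: t becomes 0; next ((-(t - x)) > (-5 * t)) evaluates to false; next u becomes 1; next at i=1:; next u becomes 0; next at i=2:; next u becomes 0; next at i=3:; next u becomes 0; next at i=4:; next u becomes 0; next final value -2. compute2: t becomes 0; next (!((-(t - x)) <= (-5 * t))) evaluates to false; next u becomes 1; next at i=1:; next u becomes 0; next at i=2:; next u becomes 0; next at i=3:; next u becomes 0; next at i=4:; next u becomes 0; next final value -2. Both give -2.
Checked all 48 inputs in the declared domain: the outputs agree on every one.
verdict: equivalent


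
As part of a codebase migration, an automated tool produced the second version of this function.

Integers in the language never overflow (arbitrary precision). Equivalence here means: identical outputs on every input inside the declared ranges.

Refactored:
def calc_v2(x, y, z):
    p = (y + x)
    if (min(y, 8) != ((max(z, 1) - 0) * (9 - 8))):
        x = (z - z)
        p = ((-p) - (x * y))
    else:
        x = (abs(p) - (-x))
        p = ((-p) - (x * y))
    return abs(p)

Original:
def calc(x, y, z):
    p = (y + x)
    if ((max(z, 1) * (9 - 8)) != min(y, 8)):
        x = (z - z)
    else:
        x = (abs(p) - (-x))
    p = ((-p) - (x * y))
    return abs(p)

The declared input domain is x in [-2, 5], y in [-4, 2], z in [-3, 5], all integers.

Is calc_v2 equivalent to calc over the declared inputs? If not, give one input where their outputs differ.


Behavior is preserved: although constant usage differs, plus statement counts differ, plus arithmetic usage differs, the outputs never diverge.
Spot check at x=5, y=-3, z=-3 — calc: p=2, then ((max(z, 1) * (9 - 8)) != min(y, 8)) is true, then x=0, then p=-2, then returns 2. calc_v2: p=2, then (min(y, 8) != ((max(z, 1) - 0) * (9 - 8))) is true, then x=0, then p=-2, then returns 2. Both give 2.
Across all 504 domain points the two functions coincide.
verdict: equivalent


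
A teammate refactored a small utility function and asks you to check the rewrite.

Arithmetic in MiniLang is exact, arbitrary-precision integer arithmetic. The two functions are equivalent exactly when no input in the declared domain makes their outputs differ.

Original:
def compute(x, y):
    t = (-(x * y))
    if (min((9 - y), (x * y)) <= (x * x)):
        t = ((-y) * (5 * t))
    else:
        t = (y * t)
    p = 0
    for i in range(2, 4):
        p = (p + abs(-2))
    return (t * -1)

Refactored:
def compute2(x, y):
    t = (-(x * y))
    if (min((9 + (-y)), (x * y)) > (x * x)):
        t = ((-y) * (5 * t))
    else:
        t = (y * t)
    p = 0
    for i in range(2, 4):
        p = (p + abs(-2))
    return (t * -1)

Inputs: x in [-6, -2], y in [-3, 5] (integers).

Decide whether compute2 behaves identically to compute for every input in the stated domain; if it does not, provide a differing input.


x=-6, y=-3 yields 270 from compute but -54 from compute2.
verdict: not equivalent; witness: x=-6, y=-3


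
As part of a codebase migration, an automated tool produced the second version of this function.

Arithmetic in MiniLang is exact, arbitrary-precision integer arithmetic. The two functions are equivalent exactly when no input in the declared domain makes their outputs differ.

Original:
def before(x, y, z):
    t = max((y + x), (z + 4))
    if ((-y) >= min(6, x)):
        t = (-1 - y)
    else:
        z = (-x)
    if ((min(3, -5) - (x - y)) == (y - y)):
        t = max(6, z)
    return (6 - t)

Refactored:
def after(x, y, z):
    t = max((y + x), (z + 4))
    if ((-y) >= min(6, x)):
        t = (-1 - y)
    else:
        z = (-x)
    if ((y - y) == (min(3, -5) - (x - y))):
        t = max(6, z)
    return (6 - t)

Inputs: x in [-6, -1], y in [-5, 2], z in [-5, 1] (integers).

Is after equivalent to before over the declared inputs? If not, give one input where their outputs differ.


The two versions differ — the changes include same computation, different form.
As a probe, take x=-4, y=-3, z=-1: before runs t = 3; ((-y) >= min(6, x)) -> true; t = 2; ((min(3, -5) - (x - y)) == (y - y)) -> false; return 4; after runs t = 3; ((-y) >= min(6, x)) -> true; t = 2; ((y - y) == (min(3, -5) - (x - y))) -> false; return 4; both end at 4.
Sweeping the whole domain (336 inputs) finds no disagreement.
verdict: equivalent


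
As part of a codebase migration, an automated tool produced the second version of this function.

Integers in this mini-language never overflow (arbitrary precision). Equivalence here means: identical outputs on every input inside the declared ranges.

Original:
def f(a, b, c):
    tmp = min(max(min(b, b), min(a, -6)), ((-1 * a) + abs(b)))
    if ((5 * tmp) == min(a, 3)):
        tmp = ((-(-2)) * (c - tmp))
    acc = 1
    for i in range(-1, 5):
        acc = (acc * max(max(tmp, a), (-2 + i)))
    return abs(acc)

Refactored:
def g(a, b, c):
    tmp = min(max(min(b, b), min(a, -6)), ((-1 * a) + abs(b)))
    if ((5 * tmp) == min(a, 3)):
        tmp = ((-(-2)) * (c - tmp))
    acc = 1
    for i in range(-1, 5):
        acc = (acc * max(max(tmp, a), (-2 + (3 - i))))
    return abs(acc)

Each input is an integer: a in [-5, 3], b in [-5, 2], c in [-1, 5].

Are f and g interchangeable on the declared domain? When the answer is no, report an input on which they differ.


This is a faithful refactor — constant usage differs, plus arithmetic usage differs, but the computed results match everywhere.
One worked example (a=1, b=-1, c=3) — f: tmp = -1; ((5 * tmp) == min(a, 3)) -> false; acc = 1; [i=-1]; acc = 1; [i=0]; acc = 1; [i=1]; acc = 1; [i=2]; acc = 1; [i=3]; acc = 1; [i=4]; acc = 2; return 2; g: tmp = -1; ((5 * tmp) == min(a, 3)) -> false; acc = 1; [i=-1]; acc = 2; [i=0]; acc = 2; [i=1]; acc = 2; [i=2]; acc = 2; [i=3]; acc = 2; [i=4]; acc = 2; return 2; agreement on 2.
Every one of the 504 inputs gives matching results.
verdict: equivalent


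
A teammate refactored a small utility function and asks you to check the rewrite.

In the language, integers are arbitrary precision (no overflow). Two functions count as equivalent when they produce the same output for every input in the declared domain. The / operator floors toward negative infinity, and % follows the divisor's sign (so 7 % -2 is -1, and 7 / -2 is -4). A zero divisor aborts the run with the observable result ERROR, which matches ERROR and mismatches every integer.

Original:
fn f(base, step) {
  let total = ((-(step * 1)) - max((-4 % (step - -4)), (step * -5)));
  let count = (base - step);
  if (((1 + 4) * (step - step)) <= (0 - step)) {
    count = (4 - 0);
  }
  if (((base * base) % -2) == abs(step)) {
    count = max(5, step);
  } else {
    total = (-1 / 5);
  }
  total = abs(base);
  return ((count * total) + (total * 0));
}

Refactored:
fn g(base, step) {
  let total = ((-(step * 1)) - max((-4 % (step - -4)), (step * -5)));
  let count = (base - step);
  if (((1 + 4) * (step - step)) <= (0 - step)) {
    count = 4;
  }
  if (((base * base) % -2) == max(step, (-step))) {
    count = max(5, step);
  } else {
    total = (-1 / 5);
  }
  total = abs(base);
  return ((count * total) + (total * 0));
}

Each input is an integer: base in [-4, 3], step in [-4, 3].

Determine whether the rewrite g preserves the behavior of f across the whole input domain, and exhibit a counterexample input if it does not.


Reading the diff, among the changes: arithmetic usage differs, constant usage differs, min/max/abs usage differs.
Spot check at base=1, step=-1 — f: total becomes -4; next count becomes 2; next (((1 + 4) * (step - step)) <= (0 - step)) evaluates to true; next count becomes 4; next (((base * base) % -2) == abs(step)) evaluates to false; next total becomes -1; next total becomes 1; next final value 4. g: total becomes -4; next count becomes 2; next (((1 + 4) * (step - step)) <= (0 - step)) evaluates to true; next count becomes 4; next (((base * base) % -2) == max(step, (-step))) evaluates to false; next total becomes -1; next total becomes 1; next final value 4. Both give 4.
An exhaustive pass over the 64 declared inputs shows identical outputs.
verdict: equivalent


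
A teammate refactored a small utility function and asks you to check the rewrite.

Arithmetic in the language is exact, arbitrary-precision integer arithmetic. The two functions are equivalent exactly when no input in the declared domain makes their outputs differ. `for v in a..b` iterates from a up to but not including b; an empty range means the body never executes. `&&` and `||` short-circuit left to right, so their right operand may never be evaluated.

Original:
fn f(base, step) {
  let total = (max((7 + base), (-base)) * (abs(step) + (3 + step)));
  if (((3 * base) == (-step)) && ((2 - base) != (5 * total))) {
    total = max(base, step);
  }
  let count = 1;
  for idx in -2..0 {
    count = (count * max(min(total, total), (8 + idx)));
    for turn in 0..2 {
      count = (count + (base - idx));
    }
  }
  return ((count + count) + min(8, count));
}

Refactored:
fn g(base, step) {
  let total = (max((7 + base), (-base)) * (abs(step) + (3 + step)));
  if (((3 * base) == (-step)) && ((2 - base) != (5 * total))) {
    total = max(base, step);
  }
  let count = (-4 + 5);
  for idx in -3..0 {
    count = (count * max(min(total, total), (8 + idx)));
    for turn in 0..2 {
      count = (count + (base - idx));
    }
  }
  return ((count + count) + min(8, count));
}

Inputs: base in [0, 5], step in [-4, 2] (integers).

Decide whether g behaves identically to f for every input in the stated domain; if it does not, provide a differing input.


Not equivalent: base=0, step=-4 separates them (1062 vs 23994).
f: total=21, then (((3 * base) == (-step)) && ((2 - base) != (5 * total))) is false, then count=1, then (idx=-2), then count=21, then (turn=0), then count=23, then (turn=1), then count=25, then (idx=-1), then count=525, then (turn=0), then count=526, then (turn=1), then count=527, then returns 1062
g: total=21, then (((3 * base) == (-step)) && ((2 - base) != (5 * total))) is false, then count=1, then (idx=-3), then count=21, then (turn=0), then count=24, then (turn=1), then count=27, then (idx=-2), then count=567, then (turn=0), then count=569, then (turn=1), then count=571, then (idx=-1), then count=11991, then (turn=0), then count=11992, then (turn=1), then count=11993, then returns 23994
verdict: not equivalent; witness: base=0, step=-4


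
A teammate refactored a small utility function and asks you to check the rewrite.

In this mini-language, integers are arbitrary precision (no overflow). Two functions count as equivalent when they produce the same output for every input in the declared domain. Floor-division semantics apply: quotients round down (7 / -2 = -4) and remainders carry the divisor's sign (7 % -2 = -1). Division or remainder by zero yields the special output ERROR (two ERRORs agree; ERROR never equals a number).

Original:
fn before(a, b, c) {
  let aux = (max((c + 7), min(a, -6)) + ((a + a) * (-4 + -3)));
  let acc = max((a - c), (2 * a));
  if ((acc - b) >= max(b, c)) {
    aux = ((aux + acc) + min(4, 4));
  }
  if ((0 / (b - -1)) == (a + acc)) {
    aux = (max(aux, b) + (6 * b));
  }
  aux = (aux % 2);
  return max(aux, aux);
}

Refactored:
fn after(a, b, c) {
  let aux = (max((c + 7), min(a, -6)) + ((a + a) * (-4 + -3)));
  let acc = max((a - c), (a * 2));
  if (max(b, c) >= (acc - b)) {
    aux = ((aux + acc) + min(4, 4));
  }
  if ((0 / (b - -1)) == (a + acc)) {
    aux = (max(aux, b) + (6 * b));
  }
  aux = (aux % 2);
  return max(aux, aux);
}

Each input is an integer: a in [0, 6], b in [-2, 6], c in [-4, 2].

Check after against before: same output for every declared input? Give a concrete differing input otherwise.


There is a counterexample at a=0, b=-2, c=-3: 1 on one side, 0 on the other.
before: aux := 4 | acc := 3 | ((acc - b) >= max(b, c)): true | aux := 11 | ((0 / (b - -1)) == (a + acc)): false | aux := 1 | result 1
after: aux := 4 | acc := 3 | (max(b, c) >= (acc - b)): false | ((0 / (b - -1)) == (a + acc)): false | aux := 0 | result 0
verdict: not equivalent; witness: a=0, b=-2, c=-3


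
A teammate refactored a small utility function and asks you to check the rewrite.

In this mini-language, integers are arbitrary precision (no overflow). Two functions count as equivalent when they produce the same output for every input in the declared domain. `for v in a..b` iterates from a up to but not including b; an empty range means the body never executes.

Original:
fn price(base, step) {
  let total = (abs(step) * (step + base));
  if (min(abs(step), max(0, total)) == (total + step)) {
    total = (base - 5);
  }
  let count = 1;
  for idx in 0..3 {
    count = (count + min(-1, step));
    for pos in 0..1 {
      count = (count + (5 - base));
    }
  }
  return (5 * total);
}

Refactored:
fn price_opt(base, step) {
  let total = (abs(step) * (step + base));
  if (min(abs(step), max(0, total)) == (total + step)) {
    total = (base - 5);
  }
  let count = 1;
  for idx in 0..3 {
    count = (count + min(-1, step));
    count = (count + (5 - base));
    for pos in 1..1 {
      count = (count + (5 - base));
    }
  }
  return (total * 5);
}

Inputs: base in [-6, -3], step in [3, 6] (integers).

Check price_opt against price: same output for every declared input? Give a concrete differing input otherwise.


Equivalent — the differences include loop structure differs, statement counts differ, constant usage differs, arithmetic usage differs, yet no declared input distinguishes the two.
One worked example (base=-4, step=5) — price: total := 5 | (min(abs(step), max(0, total)) == (total + step)): false | count := 1 | iter idx=0: | count := 0 | iter pos=0: | count := 9 | iter idx=1: | count := 8 | iter pos=0: | count := 17 | iter idx=2: | count := 16 | iter pos=0: | count := 25 | result 25; price_opt: total := 5 | (min(abs(step), max(0, total)) == (total + step)): false | count := 1 | iter idx=0: | count := 0 | count := 9 | loop over pos: empty range | iter idx=1: | count := 8 | count := 17 | loop over pos: empty range | iter idx=2: | count := 16 | count := 25 | loop over pos: empty range | result 25; agreement on 25.
Sweeping the whole domain (16 inputs) finds no disagreement.
verdict: equivalent


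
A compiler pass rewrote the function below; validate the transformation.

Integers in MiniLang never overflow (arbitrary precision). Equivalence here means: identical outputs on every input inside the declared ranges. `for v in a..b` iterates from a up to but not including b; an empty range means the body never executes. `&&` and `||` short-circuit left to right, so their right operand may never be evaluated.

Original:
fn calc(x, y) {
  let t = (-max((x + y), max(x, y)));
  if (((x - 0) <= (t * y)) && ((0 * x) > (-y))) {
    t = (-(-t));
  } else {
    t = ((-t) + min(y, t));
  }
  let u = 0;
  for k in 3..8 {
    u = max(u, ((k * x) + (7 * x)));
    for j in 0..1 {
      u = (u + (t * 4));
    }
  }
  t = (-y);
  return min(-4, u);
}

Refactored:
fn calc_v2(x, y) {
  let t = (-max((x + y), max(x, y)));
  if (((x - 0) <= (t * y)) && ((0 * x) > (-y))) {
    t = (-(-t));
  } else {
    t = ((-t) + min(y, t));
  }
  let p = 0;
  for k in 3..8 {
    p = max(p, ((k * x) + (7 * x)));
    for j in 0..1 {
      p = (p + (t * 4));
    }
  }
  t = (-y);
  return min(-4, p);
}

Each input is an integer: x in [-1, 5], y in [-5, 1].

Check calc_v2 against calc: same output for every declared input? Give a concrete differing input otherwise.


Reading the diff, among the changes: local variable names differ.
One worked example (x=4, y=-2) — calc: t = -4; (((x - 0) <= (t * y)) && ((0 * x) > (-y))) -> false; t = 0; u = 0; [k=3]; u = 40; [j=0]; u = 40; [k=4]; u = 44; [j=0]; u = 44; [k=5]; u = 48; [j=0]; u = 48; [k=6]; u = 52; [j=0]; u = 52; [k=7]; u = 56; [j=0]; u = 56; t = 2; return -4; calc_v2: t = -4; (((x - 0) <= (t * y)) && ((0 * x) > (-y))) -> false; t = 0; p = 0; [k=3]; p = 40; [j=0]; p = 40; [k=4]; p = 44; [j=0]; p = 44; [k=5]; p = 48; [j=0]; p = 48; [k=6]; p = 52; [j=0]; p = 52; [k=7]; p = 56; [j=0]; p = 56; t = 2; return -4; agreement on -4.
Sweeping the whole domain (49 inputs) finds no disagreement.
verdict: equivalent


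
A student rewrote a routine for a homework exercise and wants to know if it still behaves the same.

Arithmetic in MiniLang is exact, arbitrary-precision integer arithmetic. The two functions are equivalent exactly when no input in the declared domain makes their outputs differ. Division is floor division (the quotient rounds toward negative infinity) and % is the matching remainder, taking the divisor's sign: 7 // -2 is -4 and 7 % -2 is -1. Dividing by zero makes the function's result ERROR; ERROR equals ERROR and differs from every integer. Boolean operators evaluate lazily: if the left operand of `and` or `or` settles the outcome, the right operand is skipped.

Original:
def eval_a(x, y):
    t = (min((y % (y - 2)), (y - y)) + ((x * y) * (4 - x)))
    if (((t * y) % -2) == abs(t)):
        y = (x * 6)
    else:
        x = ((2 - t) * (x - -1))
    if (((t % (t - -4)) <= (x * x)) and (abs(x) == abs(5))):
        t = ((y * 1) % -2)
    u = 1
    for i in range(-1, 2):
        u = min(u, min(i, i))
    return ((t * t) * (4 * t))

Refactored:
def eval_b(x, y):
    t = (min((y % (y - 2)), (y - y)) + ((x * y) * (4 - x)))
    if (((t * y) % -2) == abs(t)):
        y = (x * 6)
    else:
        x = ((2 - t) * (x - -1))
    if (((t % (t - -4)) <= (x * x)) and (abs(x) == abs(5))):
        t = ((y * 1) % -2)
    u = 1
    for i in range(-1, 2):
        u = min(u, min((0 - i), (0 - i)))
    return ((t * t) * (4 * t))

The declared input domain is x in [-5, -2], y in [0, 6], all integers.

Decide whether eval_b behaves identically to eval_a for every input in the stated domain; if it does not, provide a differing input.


The two versions differ — the changes include constant usage differs; also arithmetic usage differs.
Tracing x=-2, y=1: eval_a: t becomes -12; next (((t * y) % -2) == abs(t)) evaluates to false; next x becomes -14; next (((t % (t - -4)) <= (x * x)) and (abs(x) == abs(5))) evaluates to false; next u becomes 1; next at i=-1:; next u becomes -1; next at i=0:; next u becomes -1; next at i=1:; next u becomes -1; next final value -6912 | eval_b: t becomes -12; next (((t * y) % -2) == abs(t)) evaluates to false; next x becomes -14; next (((t % (t - -4)) <= (x * x)) and (abs(x) == abs(5))) evaluates to false; next u becomes 1; next at i=-1:; next u becomes 1; next at i=0:; next u becomes 0; next at i=1:; next u becomes -1; next final value -6912 — matching result -6912.
Every one of the 28 inputs gives matching results.
verdict: equivalent


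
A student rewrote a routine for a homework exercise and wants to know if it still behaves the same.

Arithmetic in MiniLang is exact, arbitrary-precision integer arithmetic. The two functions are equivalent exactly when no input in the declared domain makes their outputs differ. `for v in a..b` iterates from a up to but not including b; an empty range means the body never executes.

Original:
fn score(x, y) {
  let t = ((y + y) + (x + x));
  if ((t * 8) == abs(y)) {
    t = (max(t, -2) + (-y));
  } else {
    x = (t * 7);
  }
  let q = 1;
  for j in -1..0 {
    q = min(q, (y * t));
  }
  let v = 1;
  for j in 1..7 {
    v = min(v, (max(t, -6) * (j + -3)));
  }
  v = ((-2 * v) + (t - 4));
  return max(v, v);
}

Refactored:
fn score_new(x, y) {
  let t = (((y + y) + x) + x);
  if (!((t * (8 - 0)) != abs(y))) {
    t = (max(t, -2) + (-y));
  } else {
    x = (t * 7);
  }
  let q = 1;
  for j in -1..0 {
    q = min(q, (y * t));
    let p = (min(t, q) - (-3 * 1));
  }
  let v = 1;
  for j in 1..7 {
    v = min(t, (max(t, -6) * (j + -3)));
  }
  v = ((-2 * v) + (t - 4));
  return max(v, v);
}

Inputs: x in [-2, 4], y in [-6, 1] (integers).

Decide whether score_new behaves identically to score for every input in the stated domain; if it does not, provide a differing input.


The rewrite breaks on x=0, y=1, where the results are 6 and -6.
score: t := 2 | ((t * 8) == abs(y)): false | x := 14 | q := 1 | iter j=-1: | q := 1 | v := 1 | iter j=1: | v := -4 | iter j=2: | v := -4 | iter j=3: | v := -4 | iter j=4: | v := -4 | iter j=5: | v := -4 | iter j=6: | v := -4 | v := 6 | result 6
score_new: t := 2 | (!((t * (8 - 0)) != abs(y))): false | x := 14 | q := 1 | iter j=-1: | q := 1 | p := 4 | v := 1 | iter j=1: | v := -4 | iter j=2: | v := -2 | iter j=3: | v := 0 | iter j=4: | v := 2 | iter j=5: | v := 2 | iter j=6: | v := 2 | v := -6 | result -6
verdict: not equivalent; witness: x=0, y=1
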